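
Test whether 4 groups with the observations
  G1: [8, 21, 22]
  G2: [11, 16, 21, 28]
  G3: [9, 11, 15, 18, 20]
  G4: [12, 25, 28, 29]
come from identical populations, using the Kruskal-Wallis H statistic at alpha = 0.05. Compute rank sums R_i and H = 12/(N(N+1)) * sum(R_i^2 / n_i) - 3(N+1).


Step 1: Combine all N = 16 observations and assign midranks.
sorted (value, group, rank): (8,G1,1), (9,G3,2), (11,G2,3.5), (11,G3,3.5), (12,G4,5), (15,G3,6), (16,G2,7), (18,G3,8), (20,G3,9), (21,G1,10.5), (21,G2,10.5), (22,G1,12), (25,G4,13), (28,G2,14.5), (28,G4,14.5), (29,G4,16)
Step 2: Sum ranks within each group.
R_1 = 23.5 (n_1 = 3)
R_2 = 35.5 (n_2 = 4)
R_3 = 28.5 (n_3 = 5)
R_4 = 48.5 (n_4 = 4)
Step 3: H = 12/(N(N+1)) * sum(R_i^2/n_i) - 3(N+1)
     = 12/(16*17) * (23.5^2/3 + 35.5^2/4 + 28.5^2/5 + 48.5^2/4) - 3*17
     = 0.044118 * 1249.66 - 51
     = 4.131985.
Step 4: Ties present; correction factor C = 1 - 18/(16^3 - 16) = 0.995588. Corrected H = 4.131985 / 0.995588 = 4.150295.
Step 5: Under H0, H ~ chi^2(3); p-value = 0.245686.
Step 6: alpha = 0.05. fail to reject H0.

H = 4.1503, df = 3, p = 0.245686, fail to reject H0.


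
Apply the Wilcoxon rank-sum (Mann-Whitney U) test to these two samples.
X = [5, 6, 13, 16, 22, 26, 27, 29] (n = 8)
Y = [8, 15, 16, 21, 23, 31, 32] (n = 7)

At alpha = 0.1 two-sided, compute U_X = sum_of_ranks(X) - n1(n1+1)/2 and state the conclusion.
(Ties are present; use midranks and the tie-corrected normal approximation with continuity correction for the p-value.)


Step 1: Combine and sort all 15 observations; assign midranks.
sorted (value, group): (5,X), (6,X), (8,Y), (13,X), (15,Y), (16,X), (16,Y), (21,Y), (22,X), (23,Y), (26,X), (27,X), (29,X), (31,Y), (32,Y)
ranks: 5->1, 6->2, 8->3, 13->4, 15->5, 16->6.5, 16->6.5, 21->8, 22->9, 23->10, 26->11, 27->12, 29->13, 31->14, 32->15
Step 2: Rank sum for X: R1 = 1 + 2 + 4 + 6.5 + 9 + 11 + 12 + 13 = 58.5.
Step 3: U_X = R1 - n1(n1+1)/2 = 58.5 - 8*9/2 = 58.5 - 36 = 22.5.
       U_Y = n1*n2 - U_X = 56 - 22.5 = 33.5.
Step 4: Ties are present, so use the tie-corrected normal approximation (with continuity correction) for the p-value.
Step 5: p-value = 0.562485; compare to alpha = 0.1. fail to reject H0.

U_X = 22.5, p = 0.562485, fail to reject H0 at alpha = 0.1.


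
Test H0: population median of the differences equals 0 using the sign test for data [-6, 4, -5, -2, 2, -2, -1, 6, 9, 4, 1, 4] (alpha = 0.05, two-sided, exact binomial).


Step 1: Discard zero differences. Original n = 12; n_eff = number of nonzero differences = 12.
Nonzero differences (with sign): -6, +4, -5, -2, +2, -2, -1, +6, +9, +4, +1, +4
Step 2: Count signs: positive = 7, negative = 5.
Step 3: Under H0: P(positive) = 0.5, so the number of positives S ~ Bin(12, 0.5).
Step 4: Two-sided exact p-value = sum of Bin(12,0.5) probabilities at or below the observed probability = 0.774414.
Step 5: alpha = 0.05. fail to reject H0.

n_eff = 12, pos = 7, neg = 5, p = 0.774414, fail to reject H0.


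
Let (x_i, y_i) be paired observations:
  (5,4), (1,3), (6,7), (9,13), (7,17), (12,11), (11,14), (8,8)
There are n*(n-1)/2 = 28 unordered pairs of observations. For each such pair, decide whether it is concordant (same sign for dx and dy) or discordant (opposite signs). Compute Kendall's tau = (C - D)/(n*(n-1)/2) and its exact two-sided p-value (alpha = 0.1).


Step 1: Enumerate the 28 unordered pairs (i,j) with i<j and classify each by sign(x_j-x_i) * sign(y_j-y_i).
  (1,2):dx=-4,dy=-1->C; (1,3):dx=+1,dy=+3->C; (1,4):dx=+4,dy=+9->C; (1,5):dx=+2,dy=+13->C
  (1,6):dx=+7,dy=+7->C; (1,7):dx=+6,dy=+10->C; (1,8):dx=+3,dy=+4->C; (2,3):dx=+5,dy=+4->C
  (2,4):dx=+8,dy=+10->C; (2,5):dx=+6,dy=+14->C; (2,6):dx=+11,dy=+8->C; (2,7):dx=+10,dy=+11->C
  (2,8):dx=+7,dy=+5->C; (3,4):dx=+3,dy=+6->C; (3,5):dx=+1,dy=+10->C; (3,6):dx=+6,dy=+4->C
  (3,7):dx=+5,dy=+7->C; (3,8):dx=+2,dy=+1->C; (4,5):dx=-2,dy=+4->D; (4,6):dx=+3,dy=-2->D
  (4,7):dx=+2,dy=+1->C; (4,8):dx=-1,dy=-5->C; (5,6):dx=+5,dy=-6->D; (5,7):dx=+4,dy=-3->D
  (5,8):dx=+1,dy=-9->D; (6,7):dx=-1,dy=+3->D; (6,8):dx=-4,dy=-3->C; (7,8):dx=-3,dy=-6->C
Step 2: C = 22, D = 6, total pairs = 28.
Step 3: tau = (C - D)/(n(n-1)/2) = (22 - 6)/28 = 0.571429.
Step 4: Exact two-sided p-value (enumerate n! = 40320 permutations of y under H0): p = 0.061012.
Step 5: alpha = 0.1. reject H0.

tau_b = 0.5714 (C=22, D=6), p = 0.061012, reject H0.


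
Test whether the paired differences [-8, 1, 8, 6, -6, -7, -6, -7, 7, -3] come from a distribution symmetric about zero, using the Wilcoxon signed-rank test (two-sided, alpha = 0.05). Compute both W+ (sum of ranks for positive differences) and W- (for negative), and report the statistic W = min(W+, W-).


Step 1: Drop any zero differences (none here) and take |d_i|.
|d| = [8, 1, 8, 6, 6, 7, 6, 7, 7, 3]
Step 2: Midrank |d_i| (ties get averaged ranks).
ranks: |8|->9.5, |1|->1, |8|->9.5, |6|->4, |6|->4, |7|->7, |6|->4, |7|->7, |7|->7, |3|->2
Step 3: Attach original signs; sum ranks with positive sign and with negative sign.
W+ = 1 + 9.5 + 4 + 7 = 21.5
W- = 9.5 + 4 + 7 + 4 + 7 + 2 = 33.5
(Check: W+ + W- = 55 should equal n(n+1)/2 = 55.)
Step 4: Test statistic W = min(W+, W-) = 21.5.
Step 5: Ties in |d|, so use the tie-corrected normal approximation.
        E[W] = n(n+1)/4 = 10*11/4 = 27.5.
        Tie groups: |d|=6 (t=3), |d|=7 (t=3), |d|=8 (t=2); sum(t^3 - t) = 54.
        Var[W] = n(n+1)(2n+1)/24 - sum(t^3-t)/48 = 2310/24 - 54/48 = 95.125.
        z = (W - E[W]) / sqrt(Var[W]) = (21.5 - 27.5) / 9.7532 = -0.6152.
        Two-sided p = 2*Phi(z) = 0.538434.
Step 6: alpha = 0.05. fail to reject H0.

W+ = 21.5, W- = 33.5, W = min = 21.5, p = 0.538434, fail to reject H0.


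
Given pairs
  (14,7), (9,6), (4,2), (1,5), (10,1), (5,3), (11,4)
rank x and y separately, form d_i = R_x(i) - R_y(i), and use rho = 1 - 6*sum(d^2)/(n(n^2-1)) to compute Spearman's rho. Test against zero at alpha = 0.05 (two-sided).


Step 1: Rank x and y separately (midranks; no ties here).
rank(x): 14->7, 9->4, 4->2, 1->1, 10->5, 5->3, 11->6
rank(y): 7->7, 6->6, 2->2, 5->5, 1->1, 3->3, 4->4
Step 2: d_i = R_x(i) - R_y(i); compute d_i^2.
  (7-7)^2=0, (4-6)^2=4, (2-2)^2=0, (1-5)^2=16, (5-1)^2=16, (3-3)^2=0, (6-4)^2=4
sum(d^2) = 40.
Step 3: rho = 1 - 6*40 / (7*(7^2 - 1)) = 1 - 240/336 = 0.285714.
Step 4: Under H0, t = rho * sqrt((n-2)/(1-rho^2)) = 0.6667 ~ t(5).
Step 5: Two-sided p-value from the t-distribution with 5 df = 0.534509.
Step 6: alpha = 0.05. fail to reject H0.

rho = 0.2857, p = 0.534509, fail to reject H0 at alpha = 0.05.


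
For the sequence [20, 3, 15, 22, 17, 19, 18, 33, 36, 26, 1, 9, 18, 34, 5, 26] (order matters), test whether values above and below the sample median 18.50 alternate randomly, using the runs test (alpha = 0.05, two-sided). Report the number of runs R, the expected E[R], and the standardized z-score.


Step 1: Compute median = 18.50; label A = above, B = below.
Labels in order: ABBABABAAABBBABA  (n_A = 8, n_B = 8)
Step 2: Count runs R = 11.
Step 3: Under H0 (random ordering), E[R] = 2*n_A*n_B/(n_A+n_B) + 1 = 2*8*8/16 + 1 = 9.0000.
        Var[R] = 2*n_A*n_B*(2*n_A*n_B - n_A - n_B) / ((n_A+n_B)^2 * (n_A+n_B-1)) = 14336/3840 = 3.7333.
        SD[R] = 1.9322.
Step 4: Continuity-corrected z = (R - 0.5 - E[R]) / SD[R] = (11 - 0.5 - 9.0000) / 1.9322 = 0.7763.
Step 5: Two-sided p-value via normal approximation = 2*(1 - Phi(|z|)) = 0.437558.
Step 6: alpha = 0.05. fail to reject H0.

R = 11, z = 0.7763, p = 0.437558, fail to reject H0.


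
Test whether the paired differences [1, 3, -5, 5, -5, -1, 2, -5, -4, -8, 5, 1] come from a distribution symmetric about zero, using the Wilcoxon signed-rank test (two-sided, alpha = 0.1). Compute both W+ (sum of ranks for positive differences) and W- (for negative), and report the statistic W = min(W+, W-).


Step 1: Drop any zero differences (none here) and take |d_i|.
|d| = [1, 3, 5, 5, 5, 1, 2, 5, 4, 8, 5, 1]
Step 2: Midrank |d_i| (ties get averaged ranks).
ranks: |1|->2, |3|->5, |5|->9, |5|->9, |5|->9, |1|->2, |2|->4, |5|->9, |4|->6, |8|->12, |5|->9, |1|->2
Step 3: Attach original signs; sum ranks with positive sign and with negative sign.
W+ = 2 + 5 + 9 + 4 + 9 + 2 = 31
W- = 9 + 9 + 2 + 9 + 6 + 12 = 47
(Check: W+ + W- = 78 should equal n(n+1)/2 = 78.)
Step 4: Test statistic W = min(W+, W-) = 31.
Step 5: Ties in |d|, so use the tie-corrected normal approximation.
        E[W] = n(n+1)/4 = 12*13/4 = 39.
        Tie groups: |d|=1 (t=3), |d|=5 (t=5); sum(t^3 - t) = 144.
        Var[W] = n(n+1)(2n+1)/24 - sum(t^3-t)/48 = 3900/24 - 144/48 = 159.5.
        z = (W - E[W]) / sqrt(Var[W]) = (31 - 39) / 12.6293 = -0.6334.
        Two-sided p = 2*Phi(z) = 0.526442.
Step 6: alpha = 0.1. fail to reject H0.

W+ = 31, W- = 47, W = min = 31, p = 0.526442, fail to reject H0.


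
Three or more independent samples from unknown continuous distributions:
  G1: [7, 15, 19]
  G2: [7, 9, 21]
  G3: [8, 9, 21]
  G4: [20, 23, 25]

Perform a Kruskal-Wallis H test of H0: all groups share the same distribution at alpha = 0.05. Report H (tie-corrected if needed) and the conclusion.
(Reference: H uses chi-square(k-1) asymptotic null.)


Step 1: Combine all N = 12 observations and assign midranks.
sorted (value, group, rank): (7,G1,1.5), (7,G2,1.5), (8,G3,3), (9,G2,4.5), (9,G3,4.5), (15,G1,6), (19,G1,7), (20,G4,8), (21,G2,9.5), (21,G3,9.5), (23,G4,11), (25,G4,12)
Step 2: Sum ranks within each group.
R_1 = 14.5 (n_1 = 3)
R_2 = 15.5 (n_2 = 3)
R_3 = 17 (n_3 = 3)
R_4 = 31 (n_4 = 3)
Step 3: H = 12/(N(N+1)) * sum(R_i^2/n_i) - 3(N+1)
     = 12/(12*13) * (14.5^2/3 + 15.5^2/3 + 17^2/3 + 31^2/3) - 3*13
     = 0.076923 * 566.833 - 39
     = 4.602564.
Step 4: Ties present; correction factor C = 1 - 18/(12^3 - 12) = 0.989510. Corrected H = 4.602564 / 0.989510 = 4.651355.
Step 5: Under H0, H ~ chi^2(3); p-value = 0.199181.
Step 6: alpha = 0.05. fail to reject H0.

H = 4.6514, df = 3, p = 0.199181, fail to reject H0.


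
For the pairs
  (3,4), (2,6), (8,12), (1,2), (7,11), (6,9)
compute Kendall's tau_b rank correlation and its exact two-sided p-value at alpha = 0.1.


Step 1: Enumerate the 15 unordered pairs (i,j) with i<j and classify each by sign(x_j-x_i) * sign(y_j-y_i).
  (1,2):dx=-1,dy=+2->D; (1,3):dx=+5,dy=+8->C; (1,4):dx=-2,dy=-2->C; (1,5):dx=+4,dy=+7->C
  (1,6):dx=+3,dy=+5->C; (2,3):dx=+6,dy=+6->C; (2,4):dx=-1,dy=-4->C; (2,5):dx=+5,dy=+5->C
  (2,6):dx=+4,dy=+3->C; (3,4):dx=-7,dy=-10->C; (3,5):dx=-1,dy=-1->C; (3,6):dx=-2,dy=-3->C
  (4,5):dx=+6,dy=+9->C; (4,6):dx=+5,dy=+7->C; (5,6):dx=-1,dy=-2->C
Step 2: C = 14, D = 1, total pairs = 15.
Step 3: tau = (C - D)/(n(n-1)/2) = (14 - 1)/15 = 0.866667.
Step 4: Exact two-sided p-value (enumerate n! = 720 permutations of y under H0): p = 0.016667.
Step 5: alpha = 0.1. reject H0.

tau_b = 0.8667 (C=14, D=1), p = 0.016667, reject H0.


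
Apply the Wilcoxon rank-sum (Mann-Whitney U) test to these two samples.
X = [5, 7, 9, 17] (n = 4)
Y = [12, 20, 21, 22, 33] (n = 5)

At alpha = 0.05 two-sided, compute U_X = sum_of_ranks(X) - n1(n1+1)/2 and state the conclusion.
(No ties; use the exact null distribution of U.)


Step 1: Combine and sort all 9 observations; assign midranks.
sorted (value, group): (5,X), (7,X), (9,X), (12,Y), (17,X), (20,Y), (21,Y), (22,Y), (33,Y)
ranks: 5->1, 7->2, 9->3, 12->4, 17->5, 20->6, 21->7, 22->8, 33->9
Step 2: Rank sum for X: R1 = 1 + 2 + 3 + 5 = 11.
Step 3: U_X = R1 - n1(n1+1)/2 = 11 - 4*5/2 = 11 - 10 = 1.
       U_Y = n1*n2 - U_X = 20 - 1 = 19.
Step 4: No ties, so the exact null distribution of U (based on enumerating the C(9,4) = 126 equally likely rank assignments) gives the two-sided p-value.
Step 5: p-value = 0.031746; compare to alpha = 0.05. reject H0.

U_X = 1, p = 0.031746, reject H0 at alpha = 0.05.


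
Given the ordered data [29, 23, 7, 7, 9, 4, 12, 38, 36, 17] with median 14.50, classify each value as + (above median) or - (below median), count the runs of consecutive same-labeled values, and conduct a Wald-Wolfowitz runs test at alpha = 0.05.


Step 1: Compute median = 14.50; label A = above, B = below.
Labels in order: AABBBBBAAA  (n_A = 5, n_B = 5)
Step 2: Count runs R = 3.
Step 3: Under H0 (random ordering), E[R] = 2*n_A*n_B/(n_A+n_B) + 1 = 2*5*5/10 + 1 = 6.0000.
        Var[R] = 2*n_A*n_B*(2*n_A*n_B - n_A - n_B) / ((n_A+n_B)^2 * (n_A+n_B-1)) = 2000/900 = 2.2222.
        SD[R] = 1.4907.
Step 4: Continuity-corrected z = (R + 0.5 - E[R]) / SD[R] = (3 + 0.5 - 6.0000) / 1.4907 = -1.6771.
Step 5: Two-sided p-value via normal approximation = 2*(1 - Phi(|z|)) = 0.093533.
Step 6: alpha = 0.05. fail to reject H0.

R = 3, z = -1.6771, p = 0.093533, fail to reject H0.


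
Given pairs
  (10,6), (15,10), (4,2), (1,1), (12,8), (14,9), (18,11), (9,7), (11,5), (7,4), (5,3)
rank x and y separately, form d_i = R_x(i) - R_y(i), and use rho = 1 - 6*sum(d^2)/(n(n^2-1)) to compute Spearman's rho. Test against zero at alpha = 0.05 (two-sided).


Step 1: Rank x and y separately (midranks; no ties here).
rank(x): 10->6, 15->10, 4->2, 1->1, 12->8, 14->9, 18->11, 9->5, 11->7, 7->4, 5->3
rank(y): 6->6, 10->10, 2->2, 1->1, 8->8, 9->9, 11->11, 7->7, 5->5, 4->4, 3->3
Step 2: d_i = R_x(i) - R_y(i); compute d_i^2.
  (6-6)^2=0, (10-10)^2=0, (2-2)^2=0, (1-1)^2=0, (8-8)^2=0, (9-9)^2=0, (11-11)^2=0, (5-7)^2=4, (7-5)^2=4, (4-4)^2=0, (3-3)^2=0
sum(d^2) = 8.
Step 3: rho = 1 - 6*8 / (11*(11^2 - 1)) = 1 - 48/1320 = 0.963636.
Step 4: Under H0, t = rho * sqrt((n-2)/(1-rho^2)) = 10.8186 ~ t(9).
Step 5: Two-sided p-value from the t-distribution with 9 df = 0.000002.
Step 6: alpha = 0.05. reject H0.

rho = 0.9636, p = 0.000002, reject H0 at alpha = 0.05.


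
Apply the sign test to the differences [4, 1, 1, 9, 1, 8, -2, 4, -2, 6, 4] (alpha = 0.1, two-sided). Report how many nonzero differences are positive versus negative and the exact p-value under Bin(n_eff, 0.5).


Step 1: Discard zero differences. Original n = 11; n_eff = number of nonzero differences = 11.
Nonzero differences (with sign): +4, +1, +1, +9, +1, +8, -2, +4, -2, +6, +4
Step 2: Count signs: positive = 9, negative = 2.
Step 3: Under H0: P(positive) = 0.5, so the number of positives S ~ Bin(11, 0.5).
Step 4: Two-sided exact p-value = sum of Bin(11,0.5) probabilities at or below the observed probability = 0.065430.
Step 5: alpha = 0.1. reject H0.

n_eff = 11, pos = 9, neg = 2, p = 0.065430, reject H0.


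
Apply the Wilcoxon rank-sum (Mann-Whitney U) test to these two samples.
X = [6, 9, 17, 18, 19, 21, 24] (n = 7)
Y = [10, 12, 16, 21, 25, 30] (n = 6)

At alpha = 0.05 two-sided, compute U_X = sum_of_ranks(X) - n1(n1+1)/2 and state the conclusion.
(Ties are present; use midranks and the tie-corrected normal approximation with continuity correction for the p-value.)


Step 1: Combine and sort all 13 observations; assign midranks.
sorted (value, group): (6,X), (9,X), (10,Y), (12,Y), (16,Y), (17,X), (18,X), (19,X), (21,X), (21,Y), (24,X), (25,Y), (30,Y)
ranks: 6->1, 9->2, 10->3, 12->4, 16->5, 17->6, 18->7, 19->8, 21->9.5, 21->9.5, 24->11, 25->12, 30->13
Step 2: Rank sum for X: R1 = 1 + 2 + 6 + 7 + 8 + 9.5 + 11 = 44.5.
Step 3: U_X = R1 - n1(n1+1)/2 = 44.5 - 7*8/2 = 44.5 - 28 = 16.5.
       U_Y = n1*n2 - U_X = 42 - 16.5 = 25.5.
Step 4: Ties are present, so use the tie-corrected normal approximation (with continuity correction) for the p-value.
Step 5: p-value = 0.567176; compare to alpha = 0.05. fail to reject H0.

U_X = 16.5, p = 0.567176, fail to reject H0 at alpha = 0.05.


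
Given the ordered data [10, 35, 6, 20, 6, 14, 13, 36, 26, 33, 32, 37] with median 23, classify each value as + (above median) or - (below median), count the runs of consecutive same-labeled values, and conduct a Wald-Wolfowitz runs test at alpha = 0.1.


Step 1: Compute median = 23; label A = above, B = below.
Labels in order: BABBBBBAAAAA  (n_A = 6, n_B = 6)
Step 2: Count runs R = 4.
Step 3: Under H0 (random ordering), E[R] = 2*n_A*n_B/(n_A+n_B) + 1 = 2*6*6/12 + 1 = 7.0000.
        Var[R] = 2*n_A*n_B*(2*n_A*n_B - n_A - n_B) / ((n_A+n_B)^2 * (n_A+n_B-1)) = 4320/1584 = 2.7273.
        SD[R] = 1.6514.
Step 4: Continuity-corrected z = (R + 0.5 - E[R]) / SD[R] = (4 + 0.5 - 7.0000) / 1.6514 = -1.5138.
Step 5: Two-sided p-value via normal approximation = 2*(1 - Phi(|z|)) = 0.130070.
Step 6: alpha = 0.1. fail to reject H0.

R = 4, z = -1.5138, p = 0.130070, fail to reject H0.


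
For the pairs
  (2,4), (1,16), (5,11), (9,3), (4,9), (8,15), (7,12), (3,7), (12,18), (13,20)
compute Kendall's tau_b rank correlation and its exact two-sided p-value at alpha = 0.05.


Step 1: Enumerate the 45 unordered pairs (i,j) with i<j and classify each by sign(x_j-x_i) * sign(y_j-y_i).
  (1,2):dx=-1,dy=+12->D; (1,3):dx=+3,dy=+7->C; (1,4):dx=+7,dy=-1->D; (1,5):dx=+2,dy=+5->C
  (1,6):dx=+6,dy=+11->C; (1,7):dx=+5,dy=+8->C; (1,8):dx=+1,dy=+3->C; (1,9):dx=+10,dy=+14->C
  (1,10):dx=+11,dy=+16->C; (2,3):dx=+4,dy=-5->D; (2,4):dx=+8,dy=-13->D; (2,5):dx=+3,dy=-7->D
  (2,6):dx=+7,dy=-1->D; (2,7):dx=+6,dy=-4->D; (2,8):dx=+2,dy=-9->D; (2,9):dx=+11,dy=+2->C
  (2,10):dx=+12,dy=+4->C; (3,4):dx=+4,dy=-8->D; (3,5):dx=-1,dy=-2->C; (3,6):dx=+3,dy=+4->C
  (3,7):dx=+2,dy=+1->C; (3,8):dx=-2,dy=-4->C; (3,9):dx=+7,dy=+7->C; (3,10):dx=+8,dy=+9->C
  (4,5):dx=-5,dy=+6->D; (4,6):dx=-1,dy=+12->D; (4,7):dx=-2,dy=+9->D; (4,8):dx=-6,dy=+4->D
  (4,9):dx=+3,dy=+15->C; (4,10):dx=+4,dy=+17->C; (5,6):dx=+4,dy=+6->C; (5,7):dx=+3,dy=+3->C
  (5,8):dx=-1,dy=-2->C; (5,9):dx=+8,dy=+9->C; (5,10):dx=+9,dy=+11->C; (6,7):dx=-1,dy=-3->C
  (6,8):dx=-5,dy=-8->C; (6,9):dx=+4,dy=+3->C; (6,10):dx=+5,dy=+5->C; (7,8):dx=-4,dy=-5->C
  (7,9):dx=+5,dy=+6->C; (7,10):dx=+6,dy=+8->C; (8,9):dx=+9,dy=+11->C; (8,10):dx=+10,dy=+13->C
  (9,10):dx=+1,dy=+2->C
Step 2: C = 32, D = 13, total pairs = 45.
Step 3: tau = (C - D)/(n(n-1)/2) = (32 - 13)/45 = 0.422222.
Step 4: Exact two-sided p-value (enumerate n! = 3628800 permutations of y under H0): p = 0.108313.
Step 5: alpha = 0.05. fail to reject H0.

tau_b = 0.4222 (C=32, D=13), p = 0.108313, fail to reject H0.


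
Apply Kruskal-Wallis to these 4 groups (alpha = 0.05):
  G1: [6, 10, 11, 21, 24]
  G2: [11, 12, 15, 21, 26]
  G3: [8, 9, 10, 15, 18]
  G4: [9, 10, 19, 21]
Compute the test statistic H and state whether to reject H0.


Step 1: Combine all N = 19 observations and assign midranks.
sorted (value, group, rank): (6,G1,1), (8,G3,2), (9,G3,3.5), (9,G4,3.5), (10,G1,6), (10,G3,6), (10,G4,6), (11,G1,8.5), (11,G2,8.5), (12,G2,10), (15,G2,11.5), (15,G3,11.5), (18,G3,13), (19,G4,14), (21,G1,16), (21,G2,16), (21,G4,16), (24,G1,18), (26,G2,19)
Step 2: Sum ranks within each group.
R_1 = 49.5 (n_1 = 5)
R_2 = 65 (n_2 = 5)
R_3 = 36 (n_3 = 5)
R_4 = 39.5 (n_4 = 4)
Step 3: H = 12/(N(N+1)) * sum(R_i^2/n_i) - 3(N+1)
     = 12/(19*20) * (49.5^2/5 + 65^2/5 + 36^2/5 + 39.5^2/4) - 3*20
     = 0.031579 * 1984.31 - 60
     = 2.662500.
Step 4: Ties present; correction factor C = 1 - 66/(19^3 - 19) = 0.990351. Corrected H = 2.662500 / 0.990351 = 2.688441.
Step 5: Under H0, H ~ chi^2(3); p-value = 0.442195.
Step 6: alpha = 0.05. fail to reject H0.

H = 2.6884, df = 3, p = 0.442195, fail to reject H0.


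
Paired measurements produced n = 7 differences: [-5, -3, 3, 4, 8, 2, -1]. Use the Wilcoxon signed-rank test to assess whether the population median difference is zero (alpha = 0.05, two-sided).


Step 1: Drop any zero differences (none here) and take |d_i|.
|d| = [5, 3, 3, 4, 8, 2, 1]
Step 2: Midrank |d_i| (ties get averaged ranks).
ranks: |5|->6, |3|->3.5, |3|->3.5, |4|->5, |8|->7, |2|->2, |1|->1
Step 3: Attach original signs; sum ranks with positive sign and with negative sign.
W+ = 3.5 + 5 + 7 + 2 = 17.5
W- = 6 + 3.5 + 1 = 10.5
(Check: W+ + W- = 28 should equal n(n+1)/2 = 28.)
Step 4: Test statistic W = min(W+, W-) = 10.5.
Step 5: Ties in |d|, so use the tie-corrected normal approximation.
        E[W] = n(n+1)/4 = 7*8/4 = 14.
        Tie groups: |d|=3 (t=2); sum(t^3 - t) = 6.
        Var[W] = n(n+1)(2n+1)/24 - sum(t^3-t)/48 = 840/24 - 6/48 = 34.875.
        z = (W - E[W]) / sqrt(Var[W]) = (10.5 - 14) / 5.9055 = -0.5927.
        Two-sided p = 2*Phi(z) = 0.553404.
Step 6: alpha = 0.05. fail to reject H0.

W+ = 17.5, W- = 10.5, W = min = 10.5, p = 0.553404, fail to reject H0.


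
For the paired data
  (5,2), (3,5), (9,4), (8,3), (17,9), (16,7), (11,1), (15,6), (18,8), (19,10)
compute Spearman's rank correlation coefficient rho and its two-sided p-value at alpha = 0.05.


Step 1: Rank x and y separately (midranks; no ties here).
rank(x): 5->2, 3->1, 9->4, 8->3, 17->8, 16->7, 11->5, 15->6, 18->9, 19->10
rank(y): 2->2, 5->5, 4->4, 3->3, 9->9, 7->7, 1->1, 6->6, 8->8, 10->10
Step 2: d_i = R_x(i) - R_y(i); compute d_i^2.
  (2-2)^2=0, (1-5)^2=16, (4-4)^2=0, (3-3)^2=0, (8-9)^2=1, (7-7)^2=0, (5-1)^2=16, (6-6)^2=0, (9-8)^2=1, (10-10)^2=0
sum(d^2) = 34.
Step 3: rho = 1 - 6*34 / (10*(10^2 - 1)) = 1 - 204/990 = 0.793939.
Step 4: Under H0, t = rho * sqrt((n-2)/(1-rho^2)) = 3.6934 ~ t(8).
Step 5: Two-sided p-value from the t-distribution with 8 df = 0.006100.
Step 6: alpha = 0.05. reject H0.

rho = 0.7939, p = 0.006100, reject H0 at alpha = 0.05.


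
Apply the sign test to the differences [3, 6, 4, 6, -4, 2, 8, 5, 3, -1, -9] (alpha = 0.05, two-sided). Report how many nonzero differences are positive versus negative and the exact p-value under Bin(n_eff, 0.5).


Step 1: Discard zero differences. Original n = 11; n_eff = number of nonzero differences = 11.
Nonzero differences (with sign): +3, +6, +4, +6, -4, +2, +8, +5, +3, -1, -9
Step 2: Count signs: positive = 8, negative = 3.
Step 3: Under H0: P(positive) = 0.5, so the number of positives S ~ Bin(11, 0.5).
Step 4: Two-sided exact p-value = sum of Bin(11,0.5) probabilities at or below the observed probability = 0.226562.
Step 5: alpha = 0.05. fail to reject H0.

n_eff = 11, pos = 8, neg = 3, p = 0.226562, fail to reject H0.


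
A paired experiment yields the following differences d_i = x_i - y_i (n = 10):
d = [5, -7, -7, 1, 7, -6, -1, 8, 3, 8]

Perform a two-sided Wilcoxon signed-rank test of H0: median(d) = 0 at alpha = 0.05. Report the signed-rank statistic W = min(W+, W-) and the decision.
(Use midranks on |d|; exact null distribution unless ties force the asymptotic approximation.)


Step 1: Drop any zero differences (none here) and take |d_i|.
|d| = [5, 7, 7, 1, 7, 6, 1, 8, 3, 8]
Step 2: Midrank |d_i| (ties get averaged ranks).
ranks: |5|->4, |7|->7, |7|->7, |1|->1.5, |7|->7, |6|->5, |1|->1.5, |8|->9.5, |3|->3, |8|->9.5
Step 3: Attach original signs; sum ranks with positive sign and with negative sign.
W+ = 4 + 1.5 + 7 + 9.5 + 3 + 9.5 = 34.5
W- = 7 + 7 + 5 + 1.5 = 20.5
(Check: W+ + W- = 55 should equal n(n+1)/2 = 55.)
Step 4: Test statistic W = min(W+, W-) = 20.5.
Step 5: Ties in |d|, so use the tie-corrected normal approximation.
        E[W] = n(n+1)/4 = 10*11/4 = 27.5.
        Tie groups: |d|=1 (t=2), |d|=7 (t=3), |d|=8 (t=2); sum(t^3 - t) = 36.
        Var[W] = n(n+1)(2n+1)/24 - sum(t^3-t)/48 = 2310/24 - 36/48 = 95.5.
        z = (W - E[W]) / sqrt(Var[W]) = (20.5 - 27.5) / 9.7724 = -0.7163.
        Two-sided p = 2*Phi(z) = 0.473805.
Step 6: alpha = 0.05. fail to reject H0.

W+ = 34.5, W- = 20.5, W = min = 20.5, p = 0.473805, fail to reject H0.


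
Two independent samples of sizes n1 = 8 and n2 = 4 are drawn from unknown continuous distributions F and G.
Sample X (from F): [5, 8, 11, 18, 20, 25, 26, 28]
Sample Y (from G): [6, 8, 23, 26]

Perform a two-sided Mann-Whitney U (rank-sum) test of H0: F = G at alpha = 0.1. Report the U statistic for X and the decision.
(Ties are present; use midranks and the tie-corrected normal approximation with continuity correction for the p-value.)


Step 1: Combine and sort all 12 observations; assign midranks.
sorted (value, group): (5,X), (6,Y), (8,X), (8,Y), (11,X), (18,X), (20,X), (23,Y), (25,X), (26,X), (26,Y), (28,X)
ranks: 5->1, 6->2, 8->3.5, 8->3.5, 11->5, 18->6, 20->7, 23->8, 25->9, 26->10.5, 26->10.5, 28->12
Step 2: Rank sum for X: R1 = 1 + 3.5 + 5 + 6 + 7 + 9 + 10.5 + 12 = 54.
Step 3: U_X = R1 - n1(n1+1)/2 = 54 - 8*9/2 = 54 - 36 = 18.
       U_Y = n1*n2 - U_X = 32 - 18 = 14.
Step 4: Ties are present, so use the tie-corrected normal approximation (with continuity correction) for the p-value.
Step 5: p-value = 0.798215; compare to alpha = 0.1. fail to reject H0.

U_X = 18, p = 0.798215, fail to reject H0 at alpha = 0.1.


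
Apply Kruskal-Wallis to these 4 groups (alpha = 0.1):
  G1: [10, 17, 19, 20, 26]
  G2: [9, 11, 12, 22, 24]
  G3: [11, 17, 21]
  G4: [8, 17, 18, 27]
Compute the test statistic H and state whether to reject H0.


Step 1: Combine all N = 17 observations and assign midranks.
sorted (value, group, rank): (8,G4,1), (9,G2,2), (10,G1,3), (11,G2,4.5), (11,G3,4.5), (12,G2,6), (17,G1,8), (17,G3,8), (17,G4,8), (18,G4,10), (19,G1,11), (20,G1,12), (21,G3,13), (22,G2,14), (24,G2,15), (26,G1,16), (27,G4,17)
Step 2: Sum ranks within each group.
R_1 = 50 (n_1 = 5)
R_2 = 41.5 (n_2 = 5)
R_3 = 25.5 (n_3 = 3)
R_4 = 36 (n_4 = 4)
Step 3: H = 12/(N(N+1)) * sum(R_i^2/n_i) - 3(N+1)
     = 12/(17*18) * (50^2/5 + 41.5^2/5 + 25.5^2/3 + 36^2/4) - 3*18
     = 0.039216 * 1385.2 - 54
     = 0.321569.
Step 4: Ties present; correction factor C = 1 - 30/(17^3 - 17) = 0.993873. Corrected H = 0.321569 / 0.993873 = 0.323551.
Step 5: Under H0, H ~ chi^2(3); p-value = 0.955540.
Step 6: alpha = 0.1. fail to reject H0.

H = 0.3236, df = 3, p = 0.955540, fail to reject H0.


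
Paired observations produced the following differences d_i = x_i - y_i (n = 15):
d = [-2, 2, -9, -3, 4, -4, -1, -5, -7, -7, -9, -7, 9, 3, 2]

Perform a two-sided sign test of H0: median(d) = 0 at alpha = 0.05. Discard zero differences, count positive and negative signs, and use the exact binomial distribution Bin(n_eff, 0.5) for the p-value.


Step 1: Discard zero differences. Original n = 15; n_eff = number of nonzero differences = 15.
Nonzero differences (with sign): -2, +2, -9, -3, +4, -4, -1, -5, -7, -7, -9, -7, +9, +3, +2
Step 2: Count signs: positive = 5, negative = 10.
Step 3: Under H0: P(positive) = 0.5, so the number of positives S ~ Bin(15, 0.5).
Step 4: Two-sided exact p-value = sum of Bin(15,0.5) probabilities at or below the observed probability = 0.301758.
Step 5: alpha = 0.05. fail to reject H0.

n_eff = 15, pos = 5, neg = 10, p = 0.301758, fail to reject H0.


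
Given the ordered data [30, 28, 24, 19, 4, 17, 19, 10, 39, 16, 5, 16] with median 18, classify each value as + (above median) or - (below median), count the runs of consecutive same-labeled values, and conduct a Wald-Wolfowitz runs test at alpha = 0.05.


Step 1: Compute median = 18; label A = above, B = below.
Labels in order: AAAABBABABBB  (n_A = 6, n_B = 6)
Step 2: Count runs R = 6.
Step 3: Under H0 (random ordering), E[R] = 2*n_A*n_B/(n_A+n_B) + 1 = 2*6*6/12 + 1 = 7.0000.
        Var[R] = 2*n_A*n_B*(2*n_A*n_B - n_A - n_B) / ((n_A+n_B)^2 * (n_A+n_B-1)) = 4320/1584 = 2.7273.
        SD[R] = 1.6514.
Step 4: Continuity-corrected z = (R + 0.5 - E[R]) / SD[R] = (6 + 0.5 - 7.0000) / 1.6514 = -0.3028.
Step 5: Two-sided p-value via normal approximation = 2*(1 - Phi(|z|)) = 0.762069.
Step 6: alpha = 0.05. fail to reject H0.

R = 6, z = -0.3028, p = 0.762069, fail to reject H0.


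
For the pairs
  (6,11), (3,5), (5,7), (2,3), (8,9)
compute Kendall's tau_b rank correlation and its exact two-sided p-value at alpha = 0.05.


Step 1: Enumerate the 10 unordered pairs (i,j) with i<j and classify each by sign(x_j-x_i) * sign(y_j-y_i).
  (1,2):dx=-3,dy=-6->C; (1,3):dx=-1,dy=-4->C; (1,4):dx=-4,dy=-8->C; (1,5):dx=+2,dy=-2->D
  (2,3):dx=+2,dy=+2->C; (2,4):dx=-1,dy=-2->C; (2,5):dx=+5,dy=+4->C; (3,4):dx=-3,dy=-4->C
  (3,5):dx=+3,dy=+2->C; (4,5):dx=+6,dy=+6->C
Step 2: C = 9, D = 1, total pairs = 10.
Step 3: tau = (C - D)/(n(n-1)/2) = (9 - 1)/10 = 0.800000.
Step 4: Exact two-sided p-value (enumerate n! = 120 permutations of y under H0): p = 0.083333.
Step 5: alpha = 0.05. fail to reject H0.

tau_b = 0.8000 (C=9, D=1), p = 0.083333, fail to reject H0.


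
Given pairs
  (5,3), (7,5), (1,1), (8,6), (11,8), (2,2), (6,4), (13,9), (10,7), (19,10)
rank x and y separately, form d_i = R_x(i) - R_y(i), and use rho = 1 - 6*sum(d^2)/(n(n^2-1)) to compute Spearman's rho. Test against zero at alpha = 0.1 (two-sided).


Step 1: Rank x and y separately (midranks; no ties here).
rank(x): 5->3, 7->5, 1->1, 8->6, 11->8, 2->2, 6->4, 13->9, 10->7, 19->10
rank(y): 3->3, 5->5, 1->1, 6->6, 8->8, 2->2, 4->4, 9->9, 7->7, 10->10
Step 2: d_i = R_x(i) - R_y(i); compute d_i^2.
  (3-3)^2=0, (5-5)^2=0, (1-1)^2=0, (6-6)^2=0, (8-8)^2=0, (2-2)^2=0, (4-4)^2=0, (9-9)^2=0, (7-7)^2=0, (10-10)^2=0
sum(d^2) = 0.
Step 3: rho = 1 - 6*0 / (10*(10^2 - 1)) = 1 - 0/990 = 1.000000.
Step 5: Two-sided p-value from the t-distribution with 8 df = 0.000000.
Step 6: alpha = 0.1. reject H0.

rho = 1.0000, p = 0.000000, reject H0 at alpha = 0.1.


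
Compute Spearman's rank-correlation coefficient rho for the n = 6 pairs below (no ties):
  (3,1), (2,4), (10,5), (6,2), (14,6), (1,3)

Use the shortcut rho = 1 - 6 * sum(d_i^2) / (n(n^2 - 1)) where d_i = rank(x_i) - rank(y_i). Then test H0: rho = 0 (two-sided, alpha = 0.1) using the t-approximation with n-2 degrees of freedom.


Step 1: Rank x and y separately (midranks; no ties here).
rank(x): 3->3, 2->2, 10->5, 6->4, 14->6, 1->1
rank(y): 1->1, 4->4, 5->5, 2->2, 6->6, 3->3
Step 2: d_i = R_x(i) - R_y(i); compute d_i^2.
  (3-1)^2=4, (2-4)^2=4, (5-5)^2=0, (4-2)^2=4, (6-6)^2=0, (1-3)^2=4
sum(d^2) = 16.
Step 3: rho = 1 - 6*16 / (6*(6^2 - 1)) = 1 - 96/210 = 0.542857.
Step 4: Under H0, t = rho * sqrt((n-2)/(1-rho^2)) = 1.2928 ~ t(4).
Step 5: Two-sided p-value from the t-distribution with 4 df = 0.265703.
Step 6: alpha = 0.1. fail to reject H0.

rho = 0.5429, p = 0.265703, fail to reject H0 at alpha = 0.1.


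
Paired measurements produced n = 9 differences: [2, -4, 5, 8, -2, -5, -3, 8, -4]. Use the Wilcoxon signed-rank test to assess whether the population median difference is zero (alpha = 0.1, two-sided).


Step 1: Drop any zero differences (none here) and take |d_i|.
|d| = [2, 4, 5, 8, 2, 5, 3, 8, 4]
Step 2: Midrank |d_i| (ties get averaged ranks).
ranks: |2|->1.5, |4|->4.5, |5|->6.5, |8|->8.5, |2|->1.5, |5|->6.5, |3|->3, |8|->8.5, |4|->4.5
Step 3: Attach original signs; sum ranks with positive sign and with negative sign.
W+ = 1.5 + 6.5 + 8.5 + 8.5 = 25
W- = 4.5 + 1.5 + 6.5 + 3 + 4.5 = 20
(Check: W+ + W- = 45 should equal n(n+1)/2 = 45.)
Step 4: Test statistic W = min(W+, W-) = 20.
Step 5: Ties in |d|, so use the tie-corrected normal approximation.
        E[W] = n(n+1)/4 = 9*10/4 = 22.5.
        Tie groups: |d|=2 (t=2), |d|=4 (t=2), |d|=5 (t=2), |d|=8 (t=2); sum(t^3 - t) = 24.
        Var[W] = n(n+1)(2n+1)/24 - sum(t^3-t)/48 = 1710/24 - 24/48 = 70.75.
        z = (W - E[W]) / sqrt(Var[W]) = (20 - 22.5) / 8.4113 = -0.2972.
        Two-sided p = 2*Phi(z) = 0.766299.
Step 6: alpha = 0.1. fail to reject H0.

W+ = 25, W- = 20, W = min = 20, p = 0.766299, fail to reject H0.


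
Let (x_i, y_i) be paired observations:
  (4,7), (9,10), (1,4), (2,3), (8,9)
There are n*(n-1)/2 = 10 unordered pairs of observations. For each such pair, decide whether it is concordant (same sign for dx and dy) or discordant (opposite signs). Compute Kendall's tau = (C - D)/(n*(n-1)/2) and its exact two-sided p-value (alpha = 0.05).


Step 1: Enumerate the 10 unordered pairs (i,j) with i<j and classify each by sign(x_j-x_i) * sign(y_j-y_i).
  (1,2):dx=+5,dy=+3->C; (1,3):dx=-3,dy=-3->C; (1,4):dx=-2,dy=-4->C; (1,5):dx=+4,dy=+2->C
  (2,3):dx=-8,dy=-6->C; (2,4):dx=-7,dy=-7->C; (2,5):dx=-1,dy=-1->C; (3,4):dx=+1,dy=-1->D
  (3,5):dx=+7,dy=+5->C; (4,5):dx=+6,dy=+6->C
Step 2: C = 9, D = 1, total pairs = 10.
Step 3: tau = (C - D)/(n(n-1)/2) = (9 - 1)/10 = 0.800000.
Step 4: Exact two-sided p-value (enumerate n! = 120 permutations of y under H0): p = 0.083333.
Step 5: alpha = 0.05. fail to reject H0.

tau_b = 0.8000 (C=9, D=1), p = 0.083333, fail to reject H0.


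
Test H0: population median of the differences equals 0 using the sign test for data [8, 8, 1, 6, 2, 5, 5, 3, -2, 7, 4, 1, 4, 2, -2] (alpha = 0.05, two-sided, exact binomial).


Step 1: Discard zero differences. Original n = 15; n_eff = number of nonzero differences = 15.
Nonzero differences (with sign): +8, +8, +1, +6, +2, +5, +5, +3, -2, +7, +4, +1, +4, +2, -2
Step 2: Count signs: positive = 13, negative = 2.
Step 3: Under H0: P(positive) = 0.5, so the number of positives S ~ Bin(15, 0.5).
Step 4: Two-sided exact p-value = sum of Bin(15,0.5) probabilities at or below the observed probability = 0.007385.
Step 5: alpha = 0.05. reject H0.

n_eff = 15, pos = 13, neg = 2, p = 0.007385, reject H0.


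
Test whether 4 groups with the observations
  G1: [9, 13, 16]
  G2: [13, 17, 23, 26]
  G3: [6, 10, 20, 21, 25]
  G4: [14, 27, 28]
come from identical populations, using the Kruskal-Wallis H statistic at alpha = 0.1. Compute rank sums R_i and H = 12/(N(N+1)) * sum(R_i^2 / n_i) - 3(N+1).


Step 1: Combine all N = 15 observations and assign midranks.
sorted (value, group, rank): (6,G3,1), (9,G1,2), (10,G3,3), (13,G1,4.5), (13,G2,4.5), (14,G4,6), (16,G1,7), (17,G2,8), (20,G3,9), (21,G3,10), (23,G2,11), (25,G3,12), (26,G2,13), (27,G4,14), (28,G4,15)
Step 2: Sum ranks within each group.
R_1 = 13.5 (n_1 = 3)
R_2 = 36.5 (n_2 = 4)
R_3 = 35 (n_3 = 5)
R_4 = 35 (n_4 = 3)
Step 3: H = 12/(N(N+1)) * sum(R_i^2/n_i) - 3(N+1)
     = 12/(15*16) * (13.5^2/3 + 36.5^2/4 + 35^2/5 + 35^2/3) - 3*16
     = 0.050000 * 1047.15 - 48
     = 4.357292.
Step 4: Ties present; correction factor C = 1 - 6/(15^3 - 15) = 0.998214. Corrected H = 4.357292 / 0.998214 = 4.365086.
Step 5: Under H0, H ~ chi^2(3); p-value = 0.224645.
Step 6: alpha = 0.1. fail to reject H0.

H = 4.3651, df = 3, p = 0.224645, fail to reject H0.


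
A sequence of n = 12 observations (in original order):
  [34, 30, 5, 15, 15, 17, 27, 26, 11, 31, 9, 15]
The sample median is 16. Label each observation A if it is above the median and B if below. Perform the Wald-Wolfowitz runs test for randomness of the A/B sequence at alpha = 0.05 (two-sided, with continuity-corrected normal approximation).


Step 1: Compute median = 16; label A = above, B = below.
Labels in order: AABBBAAABABB  (n_A = 6, n_B = 6)
Step 2: Count runs R = 6.
Step 3: Under H0 (random ordering), E[R] = 2*n_A*n_B/(n_A+n_B) + 1 = 2*6*6/12 + 1 = 7.0000.
        Var[R] = 2*n_A*n_B*(2*n_A*n_B - n_A - n_B) / ((n_A+n_B)^2 * (n_A+n_B-1)) = 4320/1584 = 2.7273.
        SD[R] = 1.6514.
Step 4: Continuity-corrected z = (R + 0.5 - E[R]) / SD[R] = (6 + 0.5 - 7.0000) / 1.6514 = -0.3028.
Step 5: Two-sided p-value via normal approximation = 2*(1 - Phi(|z|)) = 0.762069.
Step 6: alpha = 0.05. fail to reject H0.

R = 6, z = -0.3028, p = 0.762069, fail to reject H0.


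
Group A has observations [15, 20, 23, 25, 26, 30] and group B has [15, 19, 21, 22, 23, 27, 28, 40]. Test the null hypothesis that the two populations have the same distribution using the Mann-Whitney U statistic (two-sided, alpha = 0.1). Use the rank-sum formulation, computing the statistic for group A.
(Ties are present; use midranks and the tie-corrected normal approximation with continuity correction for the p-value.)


Step 1: Combine and sort all 14 observations; assign midranks.
sorted (value, group): (15,X), (15,Y), (19,Y), (20,X), (21,Y), (22,Y), (23,X), (23,Y), (25,X), (26,X), (27,Y), (28,Y), (30,X), (40,Y)
ranks: 15->1.5, 15->1.5, 19->3, 20->4, 21->5, 22->6, 23->7.5, 23->7.5, 25->9, 26->10, 27->11, 28->12, 30->13, 40->14
Step 2: Rank sum for X: R1 = 1.5 + 4 + 7.5 + 9 + 10 + 13 = 45.
Step 3: U_X = R1 - n1(n1+1)/2 = 45 - 6*7/2 = 45 - 21 = 24.
       U_Y = n1*n2 - U_X = 48 - 24 = 24.
Step 4: Ties are present, so use the tie-corrected normal approximation (with continuity correction) for the p-value.
Step 5: p-value = 1.000000; compare to alpha = 0.1. fail to reject H0.

U_X = 24, p = 1.000000, fail to reject H0 at alpha = 0.1.


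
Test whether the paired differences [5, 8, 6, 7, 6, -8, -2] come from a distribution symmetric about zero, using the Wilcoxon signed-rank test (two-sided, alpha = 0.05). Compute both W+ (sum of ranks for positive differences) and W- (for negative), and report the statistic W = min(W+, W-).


Step 1: Drop any zero differences (none here) and take |d_i|.
|d| = [5, 8, 6, 7, 6, 8, 2]
Step 2: Midrank |d_i| (ties get averaged ranks).
ranks: |5|->2, |8|->6.5, |6|->3.5, |7|->5, |6|->3.5, |8|->6.5, |2|->1
Step 3: Attach original signs; sum ranks with positive sign and with negative sign.
W+ = 2 + 6.5 + 3.5 + 5 + 3.5 = 20.5
W- = 6.5 + 1 = 7.5
(Check: W+ + W- = 28 should equal n(n+1)/2 = 28.)
Step 4: Test statistic W = min(W+, W-) = 7.5.
Step 5: Ties in |d|, so use the tie-corrected normal approximation.
        E[W] = n(n+1)/4 = 7*8/4 = 14.
        Tie groups: |d|=6 (t=2), |d|=8 (t=2); sum(t^3 - t) = 12.
        Var[W] = n(n+1)(2n+1)/24 - sum(t^3-t)/48 = 840/24 - 12/48 = 34.75.
        z = (W - E[W]) / sqrt(Var[W]) = (7.5 - 14) / 5.8949 = -1.1026.
        Two-sided p = 2*Phi(z) = 0.270181.
Step 6: alpha = 0.05. fail to reject H0.

W+ = 20.5, W- = 7.5, W = min = 7.5, p = 0.270181, fail to reject H0.


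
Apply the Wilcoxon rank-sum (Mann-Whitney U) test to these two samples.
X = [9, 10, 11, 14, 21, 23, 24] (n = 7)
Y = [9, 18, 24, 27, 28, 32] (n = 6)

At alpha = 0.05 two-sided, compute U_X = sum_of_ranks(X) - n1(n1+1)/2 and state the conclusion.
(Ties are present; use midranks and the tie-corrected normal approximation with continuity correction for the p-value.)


Step 1: Combine and sort all 13 observations; assign midranks.
sorted (value, group): (9,X), (9,Y), (10,X), (11,X), (14,X), (18,Y), (21,X), (23,X), (24,X), (24,Y), (27,Y), (28,Y), (32,Y)
ranks: 9->1.5, 9->1.5, 10->3, 11->4, 14->5, 18->6, 21->7, 23->8, 24->9.5, 24->9.5, 27->11, 28->12, 32->13
Step 2: Rank sum for X: R1 = 1.5 + 3 + 4 + 5 + 7 + 8 + 9.5 = 38.
Step 3: U_X = R1 - n1(n1+1)/2 = 38 - 7*8/2 = 38 - 28 = 10.
       U_Y = n1*n2 - U_X = 42 - 10 = 32.
Step 4: Ties are present, so use the tie-corrected normal approximation (with continuity correction) for the p-value.
Step 5: p-value = 0.132546; compare to alpha = 0.05. fail to reject H0.

U_X = 10, p = 0.132546, fail to reject H0 at alpha = 0.05.


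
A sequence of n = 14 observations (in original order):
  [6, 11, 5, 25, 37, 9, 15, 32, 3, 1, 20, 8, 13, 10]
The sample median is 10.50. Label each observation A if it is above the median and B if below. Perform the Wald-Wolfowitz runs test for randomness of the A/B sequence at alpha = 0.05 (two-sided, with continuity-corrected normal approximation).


Step 1: Compute median = 10.50; label A = above, B = below.
Labels in order: BABAABAABBABAB  (n_A = 7, n_B = 7)
Step 2: Count runs R = 11.
Step 3: Under H0 (random ordering), E[R] = 2*n_A*n_B/(n_A+n_B) + 1 = 2*7*7/14 + 1 = 8.0000.
        Var[R] = 2*n_A*n_B*(2*n_A*n_B - n_A - n_B) / ((n_A+n_B)^2 * (n_A+n_B-1)) = 8232/2548 = 3.2308.
        SD[R] = 1.7974.
Step 4: Continuity-corrected z = (R - 0.5 - E[R]) / SD[R] = (11 - 0.5 - 8.0000) / 1.7974 = 1.3909.
Step 5: Two-sided p-value via normal approximation = 2*(1 - Phi(|z|)) = 0.164264.
Step 6: alpha = 0.05. fail to reject H0.

R = 11, z = 1.3909, p = 0.164264, fail to reject H0.


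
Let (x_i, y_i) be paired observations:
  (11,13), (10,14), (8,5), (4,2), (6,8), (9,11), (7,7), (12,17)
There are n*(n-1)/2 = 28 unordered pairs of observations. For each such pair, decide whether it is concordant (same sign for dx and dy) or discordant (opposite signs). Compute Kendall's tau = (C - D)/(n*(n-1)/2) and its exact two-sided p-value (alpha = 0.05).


Step 1: Enumerate the 28 unordered pairs (i,j) with i<j and classify each by sign(x_j-x_i) * sign(y_j-y_i).
  (1,2):dx=-1,dy=+1->D; (1,3):dx=-3,dy=-8->C; (1,4):dx=-7,dy=-11->C; (1,5):dx=-5,dy=-5->C
  (1,6):dx=-2,dy=-2->C; (1,7):dx=-4,dy=-6->C; (1,8):dx=+1,dy=+4->C; (2,3):dx=-2,dy=-9->C
  (2,4):dx=-6,dy=-12->C; (2,5):dx=-4,dy=-6->C; (2,6):dx=-1,dy=-3->C; (2,7):dx=-3,dy=-7->C
  (2,8):dx=+2,dy=+3->C; (3,4):dx=-4,dy=-3->C; (3,5):dx=-2,dy=+3->D; (3,6):dx=+1,dy=+6->C
  (3,7):dx=-1,dy=+2->D; (3,8):dx=+4,dy=+12->C; (4,5):dx=+2,dy=+6->C; (4,6):dx=+5,dy=+9->C
  (4,7):dx=+3,dy=+5->C; (4,8):dx=+8,dy=+15->C; (5,6):dx=+3,dy=+3->C; (5,7):dx=+1,dy=-1->D
  (5,8):dx=+6,dy=+9->C; (6,7):dx=-2,dy=-4->C; (6,8):dx=+3,dy=+6->C; (7,8):dx=+5,dy=+10->C
Step 2: C = 24, D = 4, total pairs = 28.
Step 3: tau = (C - D)/(n(n-1)/2) = (24 - 4)/28 = 0.714286.
Step 4: Exact two-sided p-value (enumerate n! = 40320 permutations of y under H0): p = 0.014137.
Step 5: alpha = 0.05. reject H0.

tau_b = 0.7143 (C=24, D=4), p = 0.014137, reject H0.


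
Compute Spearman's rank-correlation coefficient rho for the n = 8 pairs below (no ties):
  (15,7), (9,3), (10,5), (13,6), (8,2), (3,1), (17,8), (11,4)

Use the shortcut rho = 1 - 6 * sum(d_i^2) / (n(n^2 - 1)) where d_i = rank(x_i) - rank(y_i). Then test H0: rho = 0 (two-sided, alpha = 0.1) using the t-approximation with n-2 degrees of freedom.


Step 1: Rank x and y separately (midranks; no ties here).
rank(x): 15->7, 9->3, 10->4, 13->6, 8->2, 3->1, 17->8, 11->5
rank(y): 7->7, 3->3, 5->5, 6->6, 2->2, 1->1, 8->8, 4->4
Step 2: d_i = R_x(i) - R_y(i); compute d_i^2.
  (7-7)^2=0, (3-3)^2=0, (4-5)^2=1, (6-6)^2=0, (2-2)^2=0, (1-1)^2=0, (8-8)^2=0, (5-4)^2=1
sum(d^2) = 2.
Step 3: rho = 1 - 6*2 / (8*(8^2 - 1)) = 1 - 12/504 = 0.976190.
Step 4: Under H0, t = rho * sqrt((n-2)/(1-rho^2)) = 11.0235 ~ t(6).
Step 5: Two-sided p-value from the t-distribution with 6 df = 0.000033.
Step 6: alpha = 0.1. reject H0.

rho = 0.9762, p = 0.000033, reject H0 at alpha = 0.1.
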